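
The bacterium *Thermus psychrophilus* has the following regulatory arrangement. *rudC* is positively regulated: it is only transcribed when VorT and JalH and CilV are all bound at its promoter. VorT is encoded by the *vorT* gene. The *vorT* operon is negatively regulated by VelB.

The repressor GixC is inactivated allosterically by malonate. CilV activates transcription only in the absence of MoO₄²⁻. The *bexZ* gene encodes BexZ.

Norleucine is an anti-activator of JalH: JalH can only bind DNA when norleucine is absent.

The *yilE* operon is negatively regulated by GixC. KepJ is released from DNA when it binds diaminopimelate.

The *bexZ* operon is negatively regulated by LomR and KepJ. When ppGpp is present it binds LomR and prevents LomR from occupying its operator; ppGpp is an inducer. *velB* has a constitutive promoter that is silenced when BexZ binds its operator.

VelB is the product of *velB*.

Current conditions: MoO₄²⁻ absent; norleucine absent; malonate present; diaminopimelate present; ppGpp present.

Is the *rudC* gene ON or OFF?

ON

ppGpp is present, so LomR is inactive.
Diaminopimelate is present, so KepJ is inactive.
With no repressor bound, *bexZ* is transcribed.
So BexZ is produced and active.
With repressor BexZ bound, *velB* is not transcribed.
So VelB is not produced.
With no repressor bound, *vorT* is transcribed.
So VorT is produced and active.
Norleucine is absent, so JalH is active.
MoO₄²⁻ is absent, so CilV is active.
No repressor is bound and VorT and JalH and CilV are active, so *rudC* is transcribed.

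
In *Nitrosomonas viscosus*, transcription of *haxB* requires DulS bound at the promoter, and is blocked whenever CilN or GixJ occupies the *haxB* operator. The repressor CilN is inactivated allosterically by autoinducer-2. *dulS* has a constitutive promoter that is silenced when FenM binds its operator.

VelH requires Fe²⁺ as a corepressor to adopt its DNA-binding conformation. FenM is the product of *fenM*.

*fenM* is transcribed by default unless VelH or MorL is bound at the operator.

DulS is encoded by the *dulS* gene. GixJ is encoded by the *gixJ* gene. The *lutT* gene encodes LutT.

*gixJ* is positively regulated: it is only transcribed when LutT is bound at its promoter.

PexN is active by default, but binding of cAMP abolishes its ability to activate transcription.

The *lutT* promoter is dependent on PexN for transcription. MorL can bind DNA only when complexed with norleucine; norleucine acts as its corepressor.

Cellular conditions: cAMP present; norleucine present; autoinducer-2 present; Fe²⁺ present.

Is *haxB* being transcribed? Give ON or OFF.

ON

Fe²⁺ is present, so VelH is active.
Norleucine is present, so MorL is active.
With repressor VelH bound, *fenM* is not transcribed.
So FenM is not produced.
With no repressor bound, *dulS* is transcribed.
So DulS is produced and active.
Autoinducer-2 is present, so CilN is inactive.
cAMP is present, so PexN is inactive.
Required activator PexN is absent, so *lutT* is not transcribed.
So LutT is not produced.
Required activator LutT is absent, so *gixJ* is not transcribed.
So GixJ is not produced.
No repressor is bound and DulS is active, so *haxB* is transcribed.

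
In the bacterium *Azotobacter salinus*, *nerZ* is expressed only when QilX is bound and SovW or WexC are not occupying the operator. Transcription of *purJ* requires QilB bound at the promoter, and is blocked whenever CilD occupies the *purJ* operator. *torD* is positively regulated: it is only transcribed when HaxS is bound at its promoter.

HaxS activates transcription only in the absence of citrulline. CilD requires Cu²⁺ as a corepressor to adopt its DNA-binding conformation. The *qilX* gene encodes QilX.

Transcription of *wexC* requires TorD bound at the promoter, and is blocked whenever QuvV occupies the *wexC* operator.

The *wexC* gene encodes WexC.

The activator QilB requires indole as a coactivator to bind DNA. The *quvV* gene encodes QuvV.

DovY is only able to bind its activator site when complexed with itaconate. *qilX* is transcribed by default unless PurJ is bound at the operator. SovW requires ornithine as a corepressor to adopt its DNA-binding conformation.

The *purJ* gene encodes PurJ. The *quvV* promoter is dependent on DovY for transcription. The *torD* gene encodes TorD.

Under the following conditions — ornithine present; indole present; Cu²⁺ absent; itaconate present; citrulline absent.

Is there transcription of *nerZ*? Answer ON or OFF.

Ornithine is present, so SovW is active.
Itaconate is present, so DovY is active.
No repressor is bound and DovY is active, so *quvV* is transcribed.
So QuvV is produced and active.
Citrulline is absent, so HaxS is active.
No repressor is bound and HaxS is active, so *torD* is transcribed.
So TorD is produced and active.
With repressor QuvV bound, *wexC* is not transcribed.
So WexC is not produced.
Indole is present, so QilB is active.
Cu²⁺ is absent, so CilD is inactive.
No repressor is bound and QilB is active, so *purJ* is transcribed.
So PurJ is produced and active.
With repressor PurJ bound, *qilX* is not transcribed.
So QilX is not produced.
With repressor SovW bound, *nerZ* is not transcribed.

OFF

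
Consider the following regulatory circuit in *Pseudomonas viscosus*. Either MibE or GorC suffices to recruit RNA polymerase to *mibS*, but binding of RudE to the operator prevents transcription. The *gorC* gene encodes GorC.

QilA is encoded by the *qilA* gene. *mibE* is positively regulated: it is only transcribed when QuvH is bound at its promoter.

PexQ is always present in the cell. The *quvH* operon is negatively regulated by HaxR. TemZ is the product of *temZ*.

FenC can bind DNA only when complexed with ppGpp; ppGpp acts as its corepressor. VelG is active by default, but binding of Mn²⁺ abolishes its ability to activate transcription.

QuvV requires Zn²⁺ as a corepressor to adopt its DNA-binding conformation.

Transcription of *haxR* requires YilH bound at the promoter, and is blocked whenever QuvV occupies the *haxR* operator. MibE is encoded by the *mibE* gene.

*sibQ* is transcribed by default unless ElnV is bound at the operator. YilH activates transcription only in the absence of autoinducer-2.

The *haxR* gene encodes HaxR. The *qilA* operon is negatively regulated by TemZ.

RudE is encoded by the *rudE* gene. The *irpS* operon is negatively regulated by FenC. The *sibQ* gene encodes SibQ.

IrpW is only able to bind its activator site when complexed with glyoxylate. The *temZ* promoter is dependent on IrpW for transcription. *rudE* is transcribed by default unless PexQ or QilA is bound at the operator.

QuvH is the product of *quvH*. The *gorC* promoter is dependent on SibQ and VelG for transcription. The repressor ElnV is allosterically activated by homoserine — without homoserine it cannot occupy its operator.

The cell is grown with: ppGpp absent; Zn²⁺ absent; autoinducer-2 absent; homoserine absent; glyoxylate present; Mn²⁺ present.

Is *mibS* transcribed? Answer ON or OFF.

Autoinducer-2 is absent, so YilH is active.
Zn²⁺ is absent, so QuvV is inactive.
No repressor is bound and YilH is active, so *haxR* is transcribed.
So HaxR is produced and active.
With repressor HaxR bound, *quvH* is not transcribed.
So QuvH is not produced.
Required activator QuvH is absent, so *mibE* is not transcribed.
So MibE is not produced.
PexQ is produced constitutively and is active.
Glyoxylate is present, so IrpW is active.
No repressor is bound and IrpW is active, so *temZ* is transcribed.
So TemZ is produced and active.
With repressor TemZ bound, *qilA* is not transcribed.
So QilA is not produced.
With repressor PexQ bound, *rudE* is not transcribed.
So RudE is not produced.
Homoserine is absent, so ElnV is inactive.
With no repressor bound, *sibQ* is transcribed.
So SibQ is produced and active.
Mn²⁺ is present, so VelG is inactive.
Required activator VelG is absent, so *gorC* is not transcribed.
So GorC is not produced.
No activator is available at the *mibS* promoter, so *mibS* is not transcribed.

OFF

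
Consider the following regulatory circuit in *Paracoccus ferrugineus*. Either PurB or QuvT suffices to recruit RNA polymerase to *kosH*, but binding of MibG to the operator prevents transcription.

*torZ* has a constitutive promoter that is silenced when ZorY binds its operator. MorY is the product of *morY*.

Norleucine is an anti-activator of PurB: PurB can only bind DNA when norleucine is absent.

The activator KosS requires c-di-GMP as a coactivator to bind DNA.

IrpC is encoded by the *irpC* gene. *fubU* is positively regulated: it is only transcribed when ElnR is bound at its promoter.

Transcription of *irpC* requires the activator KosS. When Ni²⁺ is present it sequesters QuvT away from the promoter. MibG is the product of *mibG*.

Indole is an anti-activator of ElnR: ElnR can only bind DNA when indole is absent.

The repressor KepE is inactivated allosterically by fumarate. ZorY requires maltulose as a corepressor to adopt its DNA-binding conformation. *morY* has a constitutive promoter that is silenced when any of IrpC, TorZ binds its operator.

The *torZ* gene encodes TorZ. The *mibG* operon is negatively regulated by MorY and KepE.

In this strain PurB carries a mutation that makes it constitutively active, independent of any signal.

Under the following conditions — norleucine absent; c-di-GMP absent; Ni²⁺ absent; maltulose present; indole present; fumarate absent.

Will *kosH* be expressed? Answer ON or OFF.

PurB is constitutively active in this strain.
Ni²⁺ is absent, so QuvT is active.
c-di-GMP is absent, so KosS is inactive.
Required activator KosS is absent, so *irpC* is not transcribed.
So IrpC is not produced.
Maltulose is present, so ZorY is active.
With repressor ZorY bound, *torZ* is not transcribed.
So TorZ is not produced.
With no repressor bound, *morY* is transcribed.
So MorY is produced and active.
Fumarate is absent, so KepE is active.
With repressor MorY bound, *mibG* is not transcribed.
So MibG is not produced.
Activator PurB is present, so *kosH* is transcribed.

ON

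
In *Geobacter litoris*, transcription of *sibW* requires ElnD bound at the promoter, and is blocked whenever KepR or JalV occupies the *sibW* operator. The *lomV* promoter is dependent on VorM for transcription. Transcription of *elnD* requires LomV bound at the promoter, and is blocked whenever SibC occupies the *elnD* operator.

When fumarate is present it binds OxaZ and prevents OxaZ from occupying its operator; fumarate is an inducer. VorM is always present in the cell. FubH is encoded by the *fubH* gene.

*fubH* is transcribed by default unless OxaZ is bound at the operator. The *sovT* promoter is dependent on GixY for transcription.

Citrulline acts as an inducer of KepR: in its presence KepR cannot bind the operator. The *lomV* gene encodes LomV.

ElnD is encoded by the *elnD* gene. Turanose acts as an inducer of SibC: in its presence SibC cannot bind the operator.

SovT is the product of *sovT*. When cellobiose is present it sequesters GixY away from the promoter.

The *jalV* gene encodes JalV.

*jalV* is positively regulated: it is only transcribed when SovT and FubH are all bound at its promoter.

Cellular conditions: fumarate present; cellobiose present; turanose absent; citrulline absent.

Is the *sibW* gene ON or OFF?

OFF

Citrulline is absent, so KepR is active.
Cellobiose is present, so GixY is inactive.
Required activator GixY is absent, so *sovT* is not transcribed.
So SovT is not produced.
Fumarate is present, so OxaZ is inactive.
With no repressor bound, *fubH* is transcribed.
So FubH is produced and active.
Required activator SovT is absent, so *jalV* is not transcribed.
So JalV is not produced.
Turanose is absent, so SibC is active.
VorM is produced constitutively and is active.
No repressor is bound and VorM is active, so *lomV* is transcribed.
So LomV is produced and active.
With repressor SibC bound, *elnD* is not transcribed.
So ElnD is not produced.
With repressor KepR bound, *sibW* is not transcribed.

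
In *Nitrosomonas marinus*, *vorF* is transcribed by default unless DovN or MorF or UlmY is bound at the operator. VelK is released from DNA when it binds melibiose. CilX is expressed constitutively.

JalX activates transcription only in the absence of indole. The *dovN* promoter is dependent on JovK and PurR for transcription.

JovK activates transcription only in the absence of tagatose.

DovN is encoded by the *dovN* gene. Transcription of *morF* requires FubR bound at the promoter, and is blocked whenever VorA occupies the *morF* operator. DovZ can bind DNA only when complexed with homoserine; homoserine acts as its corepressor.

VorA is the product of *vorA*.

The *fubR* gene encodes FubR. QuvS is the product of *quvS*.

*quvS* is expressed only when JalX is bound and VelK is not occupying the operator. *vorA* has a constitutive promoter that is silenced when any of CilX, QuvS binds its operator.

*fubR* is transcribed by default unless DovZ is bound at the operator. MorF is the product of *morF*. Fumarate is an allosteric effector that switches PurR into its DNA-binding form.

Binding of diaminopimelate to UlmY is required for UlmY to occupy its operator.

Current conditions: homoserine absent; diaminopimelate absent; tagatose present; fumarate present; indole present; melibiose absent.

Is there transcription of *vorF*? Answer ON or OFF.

OFF

Tagatose is present, so JovK is inactive.
Fumarate is present, so PurR is active.
Required activator JovK is absent, so *dovN* is not transcribed.
So DovN is not produced.
Homoserine is absent, so DovZ is inactive.
With no repressor bound, *fubR* is transcribed.
So FubR is produced and active.
CilX is produced constitutively and is active.
Indole is present, so JalX is inactive.
Melibiose is absent, so VelK is active.
With repressor VelK bound, *quvS* is not transcribed.
So QuvS is not produced.
With repressor CilX bound, *vorA* is not transcribed.
So VorA is not produced.
No repressor is bound and FubR is active, so *morF* is transcribed.
So MorF is produced and active.
Diaminopimelate is absent, so UlmY is inactive.
With repressor MorF bound, *vorF* is not transcribed.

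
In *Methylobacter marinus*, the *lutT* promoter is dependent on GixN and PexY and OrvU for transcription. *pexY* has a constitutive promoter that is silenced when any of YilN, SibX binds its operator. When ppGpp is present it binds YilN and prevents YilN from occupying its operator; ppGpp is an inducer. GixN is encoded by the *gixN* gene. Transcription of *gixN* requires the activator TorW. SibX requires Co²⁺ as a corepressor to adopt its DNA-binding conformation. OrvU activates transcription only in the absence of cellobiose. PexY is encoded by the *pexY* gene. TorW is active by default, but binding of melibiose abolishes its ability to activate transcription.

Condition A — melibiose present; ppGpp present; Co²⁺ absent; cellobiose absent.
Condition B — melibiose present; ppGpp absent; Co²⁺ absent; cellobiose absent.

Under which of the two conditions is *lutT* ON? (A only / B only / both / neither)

neither

Condition A:
Melibiose is present, so TorW is inactive.
Required activator TorW is absent, so *gixN* is not transcribed.
So GixN is not produced.
ppGpp is present, so YilN is inactive.
Co²⁺ is absent, so SibX is inactive.
With no repressor bound, *pexY* is transcribed.
So PexY is produced and active.
Cellobiose is absent, so OrvU is active.
Required activator GixN is absent, so *lutT* is not transcribed.
→ *lutT* is OFF in A.
Condition B:
Melibiose is present, so TorW is inactive.
Required activator TorW is absent, so *gixN* is not transcribed.
So GixN is not produced.
ppGpp is absent, so YilN is active.
Co²⁺ is absent, so SibX is inactive.
With repressor YilN bound, *pexY* is not transcribed.
So PexY is not produced.
Cellobiose is absent, so OrvU is active.
Required activator GixN is absent, so *lutT* is not transcribed.
→ *lutT* is OFF in B.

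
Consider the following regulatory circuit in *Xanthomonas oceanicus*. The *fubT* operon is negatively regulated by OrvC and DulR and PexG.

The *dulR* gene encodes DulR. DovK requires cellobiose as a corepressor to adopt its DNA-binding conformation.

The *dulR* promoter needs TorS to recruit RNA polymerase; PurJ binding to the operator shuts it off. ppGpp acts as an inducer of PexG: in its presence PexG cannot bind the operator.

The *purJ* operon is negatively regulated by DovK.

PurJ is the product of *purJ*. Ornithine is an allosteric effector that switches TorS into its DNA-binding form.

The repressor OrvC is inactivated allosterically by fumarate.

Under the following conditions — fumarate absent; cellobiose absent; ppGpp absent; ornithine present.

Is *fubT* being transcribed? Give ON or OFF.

OFF

Fumarate is absent, so OrvC is active.
Cellobiose is absent, so DovK is inactive.
With no repressor bound, *purJ* is transcribed.
So PurJ is produced and active.
Ornithine is present, so TorS is active.
With repressor PurJ bound, *dulR* is not transcribed.
So DulR is not produced.
ppGpp is absent, so PexG is active.
With repressor OrvC bound, *fubT* is not transcribed.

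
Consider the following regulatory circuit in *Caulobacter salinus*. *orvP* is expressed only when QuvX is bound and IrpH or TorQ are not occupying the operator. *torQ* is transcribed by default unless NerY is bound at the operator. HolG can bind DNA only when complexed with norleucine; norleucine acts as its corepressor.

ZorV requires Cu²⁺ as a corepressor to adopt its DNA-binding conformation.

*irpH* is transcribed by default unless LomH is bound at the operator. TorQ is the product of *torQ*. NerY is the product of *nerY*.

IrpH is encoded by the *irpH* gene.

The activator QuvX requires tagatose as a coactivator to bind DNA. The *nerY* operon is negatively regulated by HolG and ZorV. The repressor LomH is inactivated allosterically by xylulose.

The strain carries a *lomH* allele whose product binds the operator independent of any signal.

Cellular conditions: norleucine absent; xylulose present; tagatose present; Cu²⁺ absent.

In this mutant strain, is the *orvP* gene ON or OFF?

Tagatose is present, so QuvX is active.
LomH is constitutively active in this strain.
With repressor LomH bound, *irpH* is not transcribed.
So IrpH is not produced.
Norleucine is absent, so HolG is inactive.
Cu²⁺ is absent, so ZorV is inactive.
With no repressor bound, *nerY* is transcribed.
So NerY is produced and active.
With repressor NerY bound, *torQ* is not transcribed.
So TorQ is not produced.
No repressor is bound and QuvX is active, so *orvP* is transcribed.

ON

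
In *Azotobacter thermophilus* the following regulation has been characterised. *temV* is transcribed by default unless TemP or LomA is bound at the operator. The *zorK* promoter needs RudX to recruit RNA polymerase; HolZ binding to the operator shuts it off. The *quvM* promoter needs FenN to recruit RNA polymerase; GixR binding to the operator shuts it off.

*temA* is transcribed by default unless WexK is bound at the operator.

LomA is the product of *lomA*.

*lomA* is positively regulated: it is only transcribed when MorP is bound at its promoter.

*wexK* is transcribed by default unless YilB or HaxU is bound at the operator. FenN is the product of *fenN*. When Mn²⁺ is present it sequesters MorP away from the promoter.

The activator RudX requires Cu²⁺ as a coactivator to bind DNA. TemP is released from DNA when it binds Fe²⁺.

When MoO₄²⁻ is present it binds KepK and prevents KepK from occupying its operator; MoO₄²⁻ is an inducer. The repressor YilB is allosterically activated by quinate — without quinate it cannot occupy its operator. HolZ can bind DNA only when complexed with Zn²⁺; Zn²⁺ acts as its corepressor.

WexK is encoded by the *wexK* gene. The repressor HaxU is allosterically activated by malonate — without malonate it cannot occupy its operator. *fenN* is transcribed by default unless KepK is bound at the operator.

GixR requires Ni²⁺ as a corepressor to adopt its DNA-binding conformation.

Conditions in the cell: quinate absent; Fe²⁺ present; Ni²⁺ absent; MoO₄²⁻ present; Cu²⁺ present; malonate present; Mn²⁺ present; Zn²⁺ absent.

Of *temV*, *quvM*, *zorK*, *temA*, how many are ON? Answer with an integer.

4

Fe²⁺ is present, so TemP is inactive.
Mn²⁺ is present, so MorP is inactive.
Required activator MorP is absent, so *lomA* is not transcribed.
So LomA is not produced.
With no repressor bound, *temV* is transcribed.
→ *temV* is ON.
MoO₄²⁻ is present, so KepK is inactive.
With no repressor bound, *fenN* is transcribed.
So FenN is produced and active.
Ni²⁺ is absent, so GixR is inactive.
No repressor is bound and FenN is active, so *quvM* is transcribed.
→ *quvM* is ON.
Zn²⁺ is absent, so HolZ is inactive.
Cu²⁺ is present, so RudX is active.
No repressor is bound and RudX is active, so *zorK* is transcribed.
→ *zorK* is ON.
Quinate is absent, so YilB is inactive.
Malonate is present, so HaxU is active.
With repressor HaxU bound, *wexK* is not transcribed.
So WexK is not produced.
With no repressor bound, *temA* is transcribed.
→ *temA* is ON.
4 of the 4 genes are transcribed.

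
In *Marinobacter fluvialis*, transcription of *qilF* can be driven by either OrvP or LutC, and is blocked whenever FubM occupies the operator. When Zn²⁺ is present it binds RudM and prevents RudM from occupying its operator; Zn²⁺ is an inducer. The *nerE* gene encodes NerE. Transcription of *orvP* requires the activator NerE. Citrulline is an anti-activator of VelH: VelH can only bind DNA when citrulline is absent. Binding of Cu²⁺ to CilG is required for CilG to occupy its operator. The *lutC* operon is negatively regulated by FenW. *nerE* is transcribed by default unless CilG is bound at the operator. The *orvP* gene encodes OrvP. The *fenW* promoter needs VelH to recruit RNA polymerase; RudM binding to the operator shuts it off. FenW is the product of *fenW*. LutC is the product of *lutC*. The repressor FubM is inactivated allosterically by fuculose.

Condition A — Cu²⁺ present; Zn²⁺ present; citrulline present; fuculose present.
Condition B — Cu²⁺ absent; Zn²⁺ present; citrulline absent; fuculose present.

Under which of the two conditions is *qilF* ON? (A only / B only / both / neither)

Condition A:
Cu²⁺ is present, so CilG is active.
With repressor CilG bound, *nerE* is not transcribed.
So NerE is not produced.
Required activator NerE is absent, so *orvP* is not transcribed.
So OrvP is not produced.
Zn²⁺ is present, so RudM is inactive.
Citrulline is present, so VelH is inactive.
Required activator VelH is absent, so *fenW* is not transcribed.
So FenW is not produced.
With no repressor bound, *lutC* is transcribed.
So LutC is produced and active.
Fuculose is present, so FubM is inactive.
Activator LutC is present, so *qilF* is transcribed.
→ *qilF* is ON in A.
Condition B:
Cu²⁺ is absent, so CilG is inactive.
With no repressor bound, *nerE* is transcribed.
So NerE is produced and active.
No repressor is bound and NerE is active, so *orvP* is transcribed.
So OrvP is produced and active.
Zn²⁺ is present, so RudM is inactive.
Citrulline is absent, so VelH is active.
No repressor is bound and VelH is active, so *fenW* is transcribed.
So FenW is produced and active.
With repressor FenW bound, *lutC* is not transcribed.
So LutC is not produced.
Fuculose is present, so FubM is inactive.
Activator OrvP is present, so *qilF* is transcribed.
→ *qilF* is ON in B.

both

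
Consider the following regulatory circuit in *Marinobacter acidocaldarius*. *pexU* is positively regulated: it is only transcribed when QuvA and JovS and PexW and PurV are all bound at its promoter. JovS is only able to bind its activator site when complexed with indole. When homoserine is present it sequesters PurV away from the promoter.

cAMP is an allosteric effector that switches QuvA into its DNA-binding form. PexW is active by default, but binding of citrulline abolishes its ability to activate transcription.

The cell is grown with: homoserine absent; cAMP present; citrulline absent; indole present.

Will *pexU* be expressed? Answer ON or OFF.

ON

cAMP is present, so QuvA is active.
Indole is present, so JovS is active.
Citrulline is absent, so PexW is active.
Homoserine is absent, so PurV is active.
No repressor is bound and QuvA and JovS and PexW and PurV are active, so *pexU* is transcribed.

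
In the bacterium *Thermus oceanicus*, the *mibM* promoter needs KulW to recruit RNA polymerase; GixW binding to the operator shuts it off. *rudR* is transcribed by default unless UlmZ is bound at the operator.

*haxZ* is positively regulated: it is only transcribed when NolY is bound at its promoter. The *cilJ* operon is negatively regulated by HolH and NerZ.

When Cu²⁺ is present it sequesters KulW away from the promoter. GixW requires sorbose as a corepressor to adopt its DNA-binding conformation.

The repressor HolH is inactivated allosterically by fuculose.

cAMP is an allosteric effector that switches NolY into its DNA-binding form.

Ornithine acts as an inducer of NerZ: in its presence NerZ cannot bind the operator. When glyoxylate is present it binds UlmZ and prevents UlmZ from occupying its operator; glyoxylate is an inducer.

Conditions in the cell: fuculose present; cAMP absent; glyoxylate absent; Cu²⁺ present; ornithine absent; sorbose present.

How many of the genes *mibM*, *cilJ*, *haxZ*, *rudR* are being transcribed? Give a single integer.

Sorbose is present, so GixW is active.
Cu²⁺ is present, so KulW is inactive.
With repressor GixW bound, *mibM* is not transcribed.
→ *mibM* is OFF.
Fuculose is present, so HolH is inactive.
Ornithine is absent, so NerZ is active.
With repressor NerZ bound, *cilJ* is not transcribed.
→ *cilJ* is OFF.
cAMP is absent, so NolY is inactive.
Required activator NolY is absent, so *haxZ* is not transcribed.
→ *haxZ* is OFF.
Glyoxylate is absent, so UlmZ is active.
With repressor UlmZ bound, *rudR* is not transcribed.
→ *rudR* is OFF.
0 of the 4 genes are transcribed.

0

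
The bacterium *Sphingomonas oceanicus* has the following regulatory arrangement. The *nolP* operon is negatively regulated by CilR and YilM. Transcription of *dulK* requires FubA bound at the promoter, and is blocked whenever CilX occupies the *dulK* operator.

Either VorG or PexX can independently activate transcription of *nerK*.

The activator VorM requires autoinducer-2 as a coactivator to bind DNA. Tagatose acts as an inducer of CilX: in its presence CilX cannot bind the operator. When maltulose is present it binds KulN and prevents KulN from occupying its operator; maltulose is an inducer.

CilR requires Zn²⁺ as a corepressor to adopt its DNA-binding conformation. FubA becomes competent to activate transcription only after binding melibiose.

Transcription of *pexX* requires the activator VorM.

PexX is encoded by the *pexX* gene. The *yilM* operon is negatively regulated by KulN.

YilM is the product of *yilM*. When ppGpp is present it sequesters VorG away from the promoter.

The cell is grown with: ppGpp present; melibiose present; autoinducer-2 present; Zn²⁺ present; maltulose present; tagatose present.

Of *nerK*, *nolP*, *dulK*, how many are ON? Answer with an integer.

2

ppGpp is present, so VorG is inactive.
Autoinducer-2 is present, so VorM is active.
No repressor is bound and VorM is active, so *pexX* is transcribed.
So PexX is produced and active.
Activator PexX is present, so *nerK* is transcribed.
→ *nerK* is ON.
Zn²⁺ is present, so CilR is active.
Maltulose is present, so KulN is inactive.
With no repressor bound, *yilM* is transcribed.
So YilM is produced and active.
With repressor CilR bound, *nolP* is not transcribed.
→ *nolP* is OFF.
Tagatose is present, so CilX is inactive.
Melibiose is present, so FubA is active.
No repressor is bound and FubA is active, so *dulK* is transcribed.
→ *dulK* is ON.
2 of the 3 genes are transcribed.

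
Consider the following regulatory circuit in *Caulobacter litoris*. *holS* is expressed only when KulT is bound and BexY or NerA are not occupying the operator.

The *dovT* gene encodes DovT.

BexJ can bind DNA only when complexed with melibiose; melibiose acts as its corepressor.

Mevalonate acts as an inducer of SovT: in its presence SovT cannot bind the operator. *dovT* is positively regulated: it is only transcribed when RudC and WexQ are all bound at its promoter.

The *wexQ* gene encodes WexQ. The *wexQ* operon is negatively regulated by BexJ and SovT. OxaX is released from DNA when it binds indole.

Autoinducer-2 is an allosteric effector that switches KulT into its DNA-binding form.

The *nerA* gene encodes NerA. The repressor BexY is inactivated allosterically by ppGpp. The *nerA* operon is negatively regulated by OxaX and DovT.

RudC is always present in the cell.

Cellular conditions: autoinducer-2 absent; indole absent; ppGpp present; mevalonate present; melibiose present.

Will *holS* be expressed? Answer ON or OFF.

OFF

Autoinducer-2 is absent, so KulT is inactive.
ppGpp is present, so BexY is inactive.
Indole is absent, so OxaX is active.
RudC is produced constitutively and is active.
Melibiose is present, so BexJ is active.
Mevalonate is present, so SovT is inactive.
With repressor BexJ bound, *wexQ* is not transcribed.
So WexQ is not produced.
Required activator WexQ is absent, so *dovT* is not transcribed.
So DovT is not produced.
With repressor OxaX bound, *nerA* is not transcribed.
So NerA is not produced.
Required activator KulT is absent, so *holS* is not transcribed.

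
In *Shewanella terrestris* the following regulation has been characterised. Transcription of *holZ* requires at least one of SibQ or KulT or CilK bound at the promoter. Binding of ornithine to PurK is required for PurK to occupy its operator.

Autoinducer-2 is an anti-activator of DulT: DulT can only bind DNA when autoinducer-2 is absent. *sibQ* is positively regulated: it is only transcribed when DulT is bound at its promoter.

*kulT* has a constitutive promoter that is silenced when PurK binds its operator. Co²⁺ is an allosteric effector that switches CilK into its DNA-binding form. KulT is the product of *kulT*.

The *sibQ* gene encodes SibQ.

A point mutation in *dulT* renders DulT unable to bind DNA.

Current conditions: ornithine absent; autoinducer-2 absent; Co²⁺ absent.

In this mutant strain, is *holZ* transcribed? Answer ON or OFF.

ON

DulT is non-functional in this strain, so it has no effect.
Required activator DulT is absent, so *sibQ* is not transcribed.
So SibQ is not produced.
Ornithine is absent, so PurK is inactive.
With no repressor bound, *kulT* is transcribed.
So KulT is produced and active.
Co²⁺ is absent, so CilK is inactive.
Activator KulT is present, so *holZ* is transcribed.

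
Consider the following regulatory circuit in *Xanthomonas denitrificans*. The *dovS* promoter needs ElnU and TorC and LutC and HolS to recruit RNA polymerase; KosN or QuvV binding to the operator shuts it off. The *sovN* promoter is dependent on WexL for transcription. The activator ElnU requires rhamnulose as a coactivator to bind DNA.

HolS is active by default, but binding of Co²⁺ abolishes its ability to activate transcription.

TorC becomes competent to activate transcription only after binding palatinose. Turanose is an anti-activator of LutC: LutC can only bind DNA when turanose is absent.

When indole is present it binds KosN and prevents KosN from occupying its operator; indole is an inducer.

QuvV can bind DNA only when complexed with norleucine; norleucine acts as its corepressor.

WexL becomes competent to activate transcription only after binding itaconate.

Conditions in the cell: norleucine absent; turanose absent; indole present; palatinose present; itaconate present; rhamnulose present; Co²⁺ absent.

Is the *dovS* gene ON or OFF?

Rhamnulose is present, so ElnU is active.
Palatinose is present, so TorC is active.
Indole is present, so KosN is inactive.
Turanose is absent, so LutC is active.
Co²⁺ is absent, so HolS is active.
Norleucine is absent, so QuvV is inactive.
No repressor is bound and ElnU and TorC and LutC and HolS are active, so *dovS* is transcribed.

ON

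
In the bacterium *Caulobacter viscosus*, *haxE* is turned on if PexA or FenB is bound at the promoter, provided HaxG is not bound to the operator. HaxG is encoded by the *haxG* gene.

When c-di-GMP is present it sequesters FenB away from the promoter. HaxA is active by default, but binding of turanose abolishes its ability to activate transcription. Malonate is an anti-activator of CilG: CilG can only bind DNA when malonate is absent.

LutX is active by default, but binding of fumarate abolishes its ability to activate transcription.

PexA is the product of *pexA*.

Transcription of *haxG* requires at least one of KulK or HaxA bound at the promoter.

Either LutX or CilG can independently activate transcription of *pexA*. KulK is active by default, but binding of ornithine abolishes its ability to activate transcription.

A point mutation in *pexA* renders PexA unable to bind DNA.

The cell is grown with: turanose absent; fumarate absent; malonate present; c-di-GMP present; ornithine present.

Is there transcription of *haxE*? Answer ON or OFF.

OFF

PexA is non-functional in this strain, so it has no effect.
Ornithine is present, so KulK is inactive.
Turanose is absent, so HaxA is active.
Activator HaxA is present, so *haxG* is transcribed.
So HaxG is produced and active.
c-di-GMP is present, so FenB is inactive.
With repressor HaxG bound, *haxE* is not transcribed.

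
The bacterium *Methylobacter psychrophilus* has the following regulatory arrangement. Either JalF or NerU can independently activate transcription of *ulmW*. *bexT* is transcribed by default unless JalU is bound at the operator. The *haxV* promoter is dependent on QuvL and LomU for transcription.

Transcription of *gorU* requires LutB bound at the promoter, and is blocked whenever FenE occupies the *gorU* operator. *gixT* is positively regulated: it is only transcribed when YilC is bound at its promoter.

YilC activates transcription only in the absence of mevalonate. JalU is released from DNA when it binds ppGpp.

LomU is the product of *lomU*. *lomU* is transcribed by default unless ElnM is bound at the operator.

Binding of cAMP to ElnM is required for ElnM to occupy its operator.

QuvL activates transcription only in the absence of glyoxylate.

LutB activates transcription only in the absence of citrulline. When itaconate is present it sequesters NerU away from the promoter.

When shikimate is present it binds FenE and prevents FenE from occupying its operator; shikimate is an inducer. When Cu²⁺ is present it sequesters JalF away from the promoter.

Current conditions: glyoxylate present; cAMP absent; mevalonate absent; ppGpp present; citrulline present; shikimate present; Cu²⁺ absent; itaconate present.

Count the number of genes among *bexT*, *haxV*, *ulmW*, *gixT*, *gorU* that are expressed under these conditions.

3

ppGpp is present, so JalU is inactive.
With no repressor bound, *bexT* is transcribed.
→ *bexT* is ON.
Glyoxylate is present, so QuvL is inactive.
cAMP is absent, so ElnM is inactive.
With no repressor bound, *lomU* is transcribed.
So LomU is produced and active.
Required activator QuvL is absent, so *haxV* is not transcribed.
→ *haxV* is OFF.
Cu²⁺ is absent, so JalF is active.
Itaconate is present, so NerU is inactive.
Activator JalF is present, so *ulmW* is transcribed.
→ *ulmW* is ON.
Mevalonate is absent, so YilC is active.
No repressor is bound and YilC is active, so *gixT* is transcribed.
→ *gixT* is ON.
Shikimate is present, so FenE is inactive.
Citrulline is present, so LutB is inactive.
Required activator LutB is absent, so *gorU* is not transcribed.
→ *gorU* is OFF.
3 of the 5 genes are transcribed.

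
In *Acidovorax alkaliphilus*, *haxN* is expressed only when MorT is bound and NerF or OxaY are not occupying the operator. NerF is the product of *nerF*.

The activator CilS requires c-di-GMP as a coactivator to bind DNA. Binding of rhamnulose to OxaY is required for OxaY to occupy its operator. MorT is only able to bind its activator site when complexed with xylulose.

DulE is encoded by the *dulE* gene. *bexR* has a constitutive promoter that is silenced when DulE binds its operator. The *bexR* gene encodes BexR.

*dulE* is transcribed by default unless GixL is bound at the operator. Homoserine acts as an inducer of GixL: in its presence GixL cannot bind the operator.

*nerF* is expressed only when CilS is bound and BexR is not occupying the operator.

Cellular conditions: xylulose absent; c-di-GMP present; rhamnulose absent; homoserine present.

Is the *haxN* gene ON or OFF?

c-di-GMP is present, so CilS is active.
Homoserine is present, so GixL is inactive.
With no repressor bound, *dulE* is transcribed.
So DulE is produced and active.
With repressor DulE bound, *bexR* is not transcribed.
So BexR is not produced.
No repressor is bound and CilS is active, so *nerF* is transcribed.
So NerF is produced and active.
Rhamnulose is absent, so OxaY is inactive.
Xylulose is absent, so MorT is inactive.
With repressor NerF bound, *haxN* is not transcribed.

OFF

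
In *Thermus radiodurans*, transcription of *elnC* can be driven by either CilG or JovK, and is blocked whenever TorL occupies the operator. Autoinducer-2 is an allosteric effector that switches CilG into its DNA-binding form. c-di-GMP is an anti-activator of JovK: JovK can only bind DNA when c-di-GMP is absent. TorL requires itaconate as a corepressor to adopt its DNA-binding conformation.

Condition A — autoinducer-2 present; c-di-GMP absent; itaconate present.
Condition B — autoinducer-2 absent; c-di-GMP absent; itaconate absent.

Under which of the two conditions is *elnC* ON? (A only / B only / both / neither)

B only

Condition A:
Autoinducer-2 is present, so CilG is active.
c-di-GMP is absent, so JovK is active.
Itaconate is present, so TorL is active.
With repressor TorL bound, *elnC* is not transcribed.
→ *elnC* is OFF in A.
Condition B:
Autoinducer-2 is absent, so CilG is inactive.
c-di-GMP is absent, so JovK is active.
Itaconate is absent, so TorL is inactive.
Activator JovK is present, so *elnC* is transcribed.
→ *elnC* is ON in B.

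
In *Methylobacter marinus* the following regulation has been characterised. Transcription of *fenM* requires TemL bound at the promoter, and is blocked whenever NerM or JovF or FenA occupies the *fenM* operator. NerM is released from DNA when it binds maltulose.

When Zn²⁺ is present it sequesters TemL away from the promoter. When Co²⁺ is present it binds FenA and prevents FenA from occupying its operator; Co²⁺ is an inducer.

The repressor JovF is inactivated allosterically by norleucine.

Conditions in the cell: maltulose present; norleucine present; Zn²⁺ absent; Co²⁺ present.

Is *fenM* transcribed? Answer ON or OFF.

Maltulose is present, so NerM is inactive.
Norleucine is present, so JovF is inactive.
Zn²⁺ is absent, so TemL is active.
Co²⁺ is present, so FenA is inactive.
No repressor is bound and TemL is active, so *fenM* is transcribed.

ON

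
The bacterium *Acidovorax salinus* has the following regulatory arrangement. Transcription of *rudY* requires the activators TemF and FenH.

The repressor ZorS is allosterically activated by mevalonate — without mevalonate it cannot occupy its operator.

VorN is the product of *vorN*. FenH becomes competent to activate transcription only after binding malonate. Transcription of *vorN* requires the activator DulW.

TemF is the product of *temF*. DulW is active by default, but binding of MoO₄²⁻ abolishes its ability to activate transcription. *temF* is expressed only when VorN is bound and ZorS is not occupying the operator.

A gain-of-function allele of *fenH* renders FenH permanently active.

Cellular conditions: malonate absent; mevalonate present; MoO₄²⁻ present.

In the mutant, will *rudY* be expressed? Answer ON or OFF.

OFF

MoO₄²⁻ is present, so DulW is inactive.
Required activator DulW is absent, so *vorN* is not transcribed.
So VorN is not produced.
Mevalonate is present, so ZorS is active.
With repressor ZorS bound, *temF* is not transcribed.
So TemF is not produced.
FenH is constitutively active in this strain.
Required activator TemF is absent, so *rudY* is not transcribed.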